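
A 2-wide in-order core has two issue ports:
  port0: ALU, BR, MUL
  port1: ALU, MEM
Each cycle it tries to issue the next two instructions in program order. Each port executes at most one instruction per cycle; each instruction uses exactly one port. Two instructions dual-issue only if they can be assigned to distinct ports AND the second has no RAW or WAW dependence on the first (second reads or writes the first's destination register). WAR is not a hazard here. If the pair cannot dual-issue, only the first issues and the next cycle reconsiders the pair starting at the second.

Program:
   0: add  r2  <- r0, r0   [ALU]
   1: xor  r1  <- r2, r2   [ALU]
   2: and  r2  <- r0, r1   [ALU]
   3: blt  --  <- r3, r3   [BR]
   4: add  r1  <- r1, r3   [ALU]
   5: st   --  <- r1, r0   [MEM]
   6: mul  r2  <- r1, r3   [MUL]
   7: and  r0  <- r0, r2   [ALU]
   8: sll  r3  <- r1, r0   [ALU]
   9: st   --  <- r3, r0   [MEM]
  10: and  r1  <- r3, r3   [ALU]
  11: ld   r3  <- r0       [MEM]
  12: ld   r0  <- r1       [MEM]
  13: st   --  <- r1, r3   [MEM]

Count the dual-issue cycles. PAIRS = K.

PAIRS = 3

t=0 i0:add.ALU ; RAW r2
t=1 i1:xor.ALU ; RAW r1
t=2 i2/i3:and.ALU blt.BR ; 2-wide
t=3 i4:add.ALU ; RAW r1
t=4 i5/i6:st.MEM mul.MUL ; 2-wide
t=5 i7:and.ALU ; RAW r0
t=6 i8:sll.ALU ; RAW r3
t=7 i9/i10:st.MEM and.ALU ; 2-wide
t=8 i11:ld.MEM ; no-port MEM/MEM
t=9 i12:ld.MEM ; no-port MEM/MEM
t=10 i13:st.MEM ; tail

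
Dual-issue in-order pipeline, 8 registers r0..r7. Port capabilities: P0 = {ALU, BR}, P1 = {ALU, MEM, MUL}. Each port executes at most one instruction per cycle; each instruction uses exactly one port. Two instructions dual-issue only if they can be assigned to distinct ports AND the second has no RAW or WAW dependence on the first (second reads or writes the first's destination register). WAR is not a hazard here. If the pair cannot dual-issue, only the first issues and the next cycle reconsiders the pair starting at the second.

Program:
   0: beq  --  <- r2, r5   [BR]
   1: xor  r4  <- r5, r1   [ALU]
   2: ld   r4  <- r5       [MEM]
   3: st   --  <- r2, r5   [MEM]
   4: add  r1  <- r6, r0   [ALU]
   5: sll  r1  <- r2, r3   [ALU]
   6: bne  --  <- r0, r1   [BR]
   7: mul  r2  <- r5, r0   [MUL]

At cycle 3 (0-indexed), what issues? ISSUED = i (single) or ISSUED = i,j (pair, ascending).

ISSUED = 5

#0 head=0: beq.BR/xor.ALU i0&i1 dual
#1 head=2: ld.MEM i2 no-port MEM/MEM
#2 head=3: st.MEM/add.ALU i3&i4 dual
#3 head=5: sll.ALU i5 RAW r1
#4 head=6: bne.BR/mul.MUL i6&i7 dual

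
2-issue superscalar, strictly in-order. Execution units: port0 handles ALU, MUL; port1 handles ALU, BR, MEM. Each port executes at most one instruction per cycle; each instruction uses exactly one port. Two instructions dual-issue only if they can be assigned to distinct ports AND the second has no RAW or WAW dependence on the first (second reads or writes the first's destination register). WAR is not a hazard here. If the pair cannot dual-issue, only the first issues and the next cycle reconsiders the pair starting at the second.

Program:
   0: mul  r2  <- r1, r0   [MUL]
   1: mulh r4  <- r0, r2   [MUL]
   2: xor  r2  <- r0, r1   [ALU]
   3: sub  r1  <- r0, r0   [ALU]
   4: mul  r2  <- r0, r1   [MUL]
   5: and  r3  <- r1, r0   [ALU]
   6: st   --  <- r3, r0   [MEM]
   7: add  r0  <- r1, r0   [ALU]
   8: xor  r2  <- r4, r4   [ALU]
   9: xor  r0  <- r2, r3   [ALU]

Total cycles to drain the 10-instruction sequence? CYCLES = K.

t=0 i0:mul.MUL ; no-port MUL/MUL
t=1 i1&i2:mulh.MUL;xor.ALU ; dual
t=2 i3:sub.ALU ; RAW r1
t=3 i4&i5:mul.MUL;and.ALU ; dual
t=4 i6&i7:st.MEM;add.ALU ; dual
t=5 i8:xor.ALU ; RAW r2
t=6 i9:xor.ALU ; tail

CYCLES = 7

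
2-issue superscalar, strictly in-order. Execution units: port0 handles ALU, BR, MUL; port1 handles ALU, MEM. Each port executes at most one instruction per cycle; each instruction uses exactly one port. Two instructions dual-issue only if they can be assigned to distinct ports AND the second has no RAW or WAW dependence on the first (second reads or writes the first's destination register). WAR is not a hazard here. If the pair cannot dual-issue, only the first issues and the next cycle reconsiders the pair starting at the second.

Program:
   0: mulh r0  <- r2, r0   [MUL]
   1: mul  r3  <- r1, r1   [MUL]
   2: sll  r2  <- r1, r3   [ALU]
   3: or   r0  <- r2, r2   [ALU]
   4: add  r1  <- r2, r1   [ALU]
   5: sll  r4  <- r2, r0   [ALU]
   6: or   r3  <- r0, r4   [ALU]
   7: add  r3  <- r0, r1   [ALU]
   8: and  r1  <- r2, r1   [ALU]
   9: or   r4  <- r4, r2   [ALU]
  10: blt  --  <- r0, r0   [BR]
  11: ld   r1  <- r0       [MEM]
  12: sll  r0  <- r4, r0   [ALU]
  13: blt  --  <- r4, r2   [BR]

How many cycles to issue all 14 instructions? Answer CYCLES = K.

#0 head=0: mulh.MUL i0 no-port MUL/MUL
#1 head=1: mul.MUL i1 RAW r3
#2 head=2: sll.ALU i2 RAW r2
#3 head=3: or.ALU;add.ALU i3/i4 pair
#4 head=5: sll.ALU i5 RAW r4
#5 head=6: or.ALU i6 WAW r3
#6 head=7: add.ALU;and.ALU i7/i8 pair
#7 head=9: or.ALU;blt.BR i9/i10 pair
#8 head=11: ld.MEM;sll.ALU i11/i12 pair
#9 head=13: blt.BR i13 tail

CYCLES = 10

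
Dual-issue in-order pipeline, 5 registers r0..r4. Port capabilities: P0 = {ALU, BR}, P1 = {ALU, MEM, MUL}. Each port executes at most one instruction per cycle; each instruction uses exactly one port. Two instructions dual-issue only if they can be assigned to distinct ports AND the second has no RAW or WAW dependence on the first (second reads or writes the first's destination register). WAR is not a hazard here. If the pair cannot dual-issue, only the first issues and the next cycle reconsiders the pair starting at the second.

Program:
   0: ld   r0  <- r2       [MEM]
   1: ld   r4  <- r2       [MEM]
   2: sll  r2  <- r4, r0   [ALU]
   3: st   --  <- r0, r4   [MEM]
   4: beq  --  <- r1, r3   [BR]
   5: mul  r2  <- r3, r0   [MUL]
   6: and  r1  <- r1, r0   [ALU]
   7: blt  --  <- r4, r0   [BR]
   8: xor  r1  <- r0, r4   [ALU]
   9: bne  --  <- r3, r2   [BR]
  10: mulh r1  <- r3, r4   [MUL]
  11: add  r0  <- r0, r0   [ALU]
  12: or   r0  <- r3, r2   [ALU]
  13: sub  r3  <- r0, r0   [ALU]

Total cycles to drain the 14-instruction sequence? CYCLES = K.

  cy0 -> i0 (ld.MEM) no-port MEM/MEM
  cy1 -> i1 (ld.MEM) RAW r4
  cy2 -> i2&i3 (sll.ALU+st.MEM) pair
  cy3 -> i4&i5 (beq.BR+mul.MUL) pair
  cy4 -> i6&i7 (and.ALU+blt.BR) pair
  cy5 -> i8&i9 (xor.ALU+bne.BR) pair
  cy6 -> i10&i11 (mulh.MUL+add.ALU) pair
  cy7 -> i12 (or.ALU) RAW r0
  cy8 -> i13 (sub.ALU) tail

CYCLES = 9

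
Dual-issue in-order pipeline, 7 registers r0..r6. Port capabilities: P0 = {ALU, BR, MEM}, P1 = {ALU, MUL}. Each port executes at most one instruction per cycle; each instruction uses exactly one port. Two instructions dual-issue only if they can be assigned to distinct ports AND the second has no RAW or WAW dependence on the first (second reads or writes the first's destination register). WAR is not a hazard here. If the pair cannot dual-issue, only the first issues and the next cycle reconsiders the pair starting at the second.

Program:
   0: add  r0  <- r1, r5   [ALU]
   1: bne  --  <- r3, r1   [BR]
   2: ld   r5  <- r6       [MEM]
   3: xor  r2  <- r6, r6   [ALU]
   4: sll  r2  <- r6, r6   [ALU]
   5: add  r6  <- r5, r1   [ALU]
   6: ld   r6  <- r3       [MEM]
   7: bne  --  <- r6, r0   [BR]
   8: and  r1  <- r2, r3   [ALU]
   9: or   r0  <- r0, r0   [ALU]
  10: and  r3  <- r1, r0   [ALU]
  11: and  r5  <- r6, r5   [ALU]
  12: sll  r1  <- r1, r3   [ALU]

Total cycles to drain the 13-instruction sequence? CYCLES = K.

CYCLES = 8

t=0 i0&i1:add.ALU;bne.BR ; 2-wide
t=1 i2&i3:ld.MEM;xor.ALU ; 2-wide
t=2 i4&i5:sll.ALU;add.ALU ; 2-wide
t=3 i6:ld.MEM ; no-port MEM/BR
t=4 i7&i8:bne.BR;and.ALU ; 2-wide
t=5 i9:or.ALU ; RAW r0
t=6 i10&i11:and.ALU;and.ALU ; 2-wide
t=7 i12:sll.ALU ; tail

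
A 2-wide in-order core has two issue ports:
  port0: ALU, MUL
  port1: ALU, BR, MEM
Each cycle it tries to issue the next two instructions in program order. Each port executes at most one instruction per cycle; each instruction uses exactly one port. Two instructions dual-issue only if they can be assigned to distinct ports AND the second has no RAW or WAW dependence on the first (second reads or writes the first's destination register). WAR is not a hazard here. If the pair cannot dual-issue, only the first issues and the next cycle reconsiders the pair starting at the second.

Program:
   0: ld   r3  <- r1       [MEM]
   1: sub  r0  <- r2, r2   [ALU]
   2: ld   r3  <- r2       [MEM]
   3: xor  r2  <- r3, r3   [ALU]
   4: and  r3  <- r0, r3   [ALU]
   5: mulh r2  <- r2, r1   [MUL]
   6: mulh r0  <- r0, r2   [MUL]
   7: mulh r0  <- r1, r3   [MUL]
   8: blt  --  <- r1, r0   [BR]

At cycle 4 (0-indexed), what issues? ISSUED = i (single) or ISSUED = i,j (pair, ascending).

ISSUED = 6

#0 head=0: ld sub i0&i1 pair
#1 head=2: ld i2 RAW r3
#2 head=3: xor and i3&i4 pair
#3 head=5: mulh i5 no-port MUL/MUL
#4 head=6: mulh i6 no-port MUL/MUL
#5 head=7: mulh i7 RAW r0
#6 head=8: blt i8 tail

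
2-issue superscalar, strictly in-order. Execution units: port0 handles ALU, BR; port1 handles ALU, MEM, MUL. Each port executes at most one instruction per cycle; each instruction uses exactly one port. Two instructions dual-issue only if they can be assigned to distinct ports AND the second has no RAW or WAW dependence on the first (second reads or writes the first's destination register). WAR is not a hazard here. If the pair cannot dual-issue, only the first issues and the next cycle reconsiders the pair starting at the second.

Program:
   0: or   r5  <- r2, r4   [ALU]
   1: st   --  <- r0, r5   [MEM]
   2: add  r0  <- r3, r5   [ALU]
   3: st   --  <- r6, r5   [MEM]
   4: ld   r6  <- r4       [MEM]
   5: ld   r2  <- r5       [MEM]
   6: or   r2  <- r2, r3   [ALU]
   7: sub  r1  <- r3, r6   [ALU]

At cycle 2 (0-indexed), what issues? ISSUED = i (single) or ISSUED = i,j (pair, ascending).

[0] i0  or.ALU  -- RAW r5
[1] i1,i2  st.MEM add.ALU  -- pair
[2] i3  st.MEM  -- no-port MEM/MEM
[3] i4  ld.MEM  -- no-port MEM/MEM
[4] i5  ld.MEM  -- RAW+WAW r2
[5] i6,i7  or.ALU sub.ALU  -- pair

ISSUED = 3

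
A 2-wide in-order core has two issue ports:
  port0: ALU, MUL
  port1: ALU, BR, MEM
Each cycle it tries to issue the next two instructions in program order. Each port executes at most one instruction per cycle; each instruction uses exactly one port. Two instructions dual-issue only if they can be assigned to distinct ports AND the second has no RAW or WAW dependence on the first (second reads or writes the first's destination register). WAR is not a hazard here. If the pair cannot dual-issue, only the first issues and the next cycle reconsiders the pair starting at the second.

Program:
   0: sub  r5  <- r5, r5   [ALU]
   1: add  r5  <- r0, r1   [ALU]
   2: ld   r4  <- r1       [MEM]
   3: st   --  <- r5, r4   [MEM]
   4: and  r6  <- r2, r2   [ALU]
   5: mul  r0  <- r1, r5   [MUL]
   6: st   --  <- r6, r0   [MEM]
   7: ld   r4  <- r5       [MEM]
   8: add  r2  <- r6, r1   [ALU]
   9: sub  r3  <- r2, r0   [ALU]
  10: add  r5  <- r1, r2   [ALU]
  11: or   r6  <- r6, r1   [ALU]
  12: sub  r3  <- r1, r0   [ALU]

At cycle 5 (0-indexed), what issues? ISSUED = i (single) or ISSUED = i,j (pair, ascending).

ISSUED = 7,8

#0 head=0: sub.ALU i0 WAW r5
#1 head=1: add.ALU ld.MEM i1/i2 dual
#2 head=3: st.MEM and.ALU i3/i4 dual
#3 head=5: mul.MUL i5 RAW r0
#4 head=6: st.MEM i6 no-port MEM/MEM
#5 head=7: ld.MEM add.ALU i7/i8 dual
#6 head=9: sub.ALU add.ALU i9/i10 dual
#7 head=11: or.ALU sub.ALU i11/i12 dual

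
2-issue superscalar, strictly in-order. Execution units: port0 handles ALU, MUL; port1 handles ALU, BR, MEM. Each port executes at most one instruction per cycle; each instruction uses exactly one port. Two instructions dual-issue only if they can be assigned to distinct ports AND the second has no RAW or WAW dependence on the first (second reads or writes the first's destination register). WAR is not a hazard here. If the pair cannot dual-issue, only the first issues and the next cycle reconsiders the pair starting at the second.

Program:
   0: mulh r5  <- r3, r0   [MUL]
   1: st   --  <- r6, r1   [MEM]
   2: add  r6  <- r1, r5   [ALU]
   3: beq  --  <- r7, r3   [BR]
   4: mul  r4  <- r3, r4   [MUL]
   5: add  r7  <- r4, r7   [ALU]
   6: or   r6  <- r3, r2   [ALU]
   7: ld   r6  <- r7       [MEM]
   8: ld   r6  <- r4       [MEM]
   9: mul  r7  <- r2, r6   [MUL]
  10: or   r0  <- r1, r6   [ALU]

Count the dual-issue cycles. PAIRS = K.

[0] i0&i1  mulh+st  -- dual
[1] i2&i3  add+beq  -- dual
[2] i4  mul  -- RAW r4
[3] i5&i6  add+or  -- dual
[4] i7  ld  -- no-port MEM/MEM
[5] i8  ld  -- RAW r6
[6] i9&i10  mul+or  -- dual

PAIRS = 4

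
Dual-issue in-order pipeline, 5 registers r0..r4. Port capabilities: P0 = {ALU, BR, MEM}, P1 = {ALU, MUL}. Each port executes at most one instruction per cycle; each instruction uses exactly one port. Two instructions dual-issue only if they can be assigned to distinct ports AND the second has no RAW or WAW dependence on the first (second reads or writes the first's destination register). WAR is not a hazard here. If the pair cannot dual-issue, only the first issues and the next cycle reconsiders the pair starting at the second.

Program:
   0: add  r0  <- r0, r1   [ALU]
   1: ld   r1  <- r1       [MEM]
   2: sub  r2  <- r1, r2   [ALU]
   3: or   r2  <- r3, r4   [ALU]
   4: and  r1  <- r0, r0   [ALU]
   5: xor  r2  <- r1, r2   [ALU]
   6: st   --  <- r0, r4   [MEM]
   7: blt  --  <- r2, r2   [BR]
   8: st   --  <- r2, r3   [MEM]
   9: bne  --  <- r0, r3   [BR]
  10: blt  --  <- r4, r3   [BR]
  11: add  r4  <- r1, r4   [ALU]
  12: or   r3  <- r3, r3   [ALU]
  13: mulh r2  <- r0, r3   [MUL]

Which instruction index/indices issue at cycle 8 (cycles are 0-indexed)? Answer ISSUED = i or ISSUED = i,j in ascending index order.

t=0 i0,i1:add ld ; dual
t=1 i2:sub ; WAW r2
t=2 i3,i4:or and ; dual
t=3 i5,i6:xor st ; dual
t=4 i7:blt ; no-port BR/MEM
t=5 i8:st ; no-port MEM/BR
t=6 i9:bne ; no-port BR/BR
t=7 i10,i11:blt add ; dual
t=8 i12:or ; RAW r3
t=9 i13:mulh ; tail

ISSUED = 12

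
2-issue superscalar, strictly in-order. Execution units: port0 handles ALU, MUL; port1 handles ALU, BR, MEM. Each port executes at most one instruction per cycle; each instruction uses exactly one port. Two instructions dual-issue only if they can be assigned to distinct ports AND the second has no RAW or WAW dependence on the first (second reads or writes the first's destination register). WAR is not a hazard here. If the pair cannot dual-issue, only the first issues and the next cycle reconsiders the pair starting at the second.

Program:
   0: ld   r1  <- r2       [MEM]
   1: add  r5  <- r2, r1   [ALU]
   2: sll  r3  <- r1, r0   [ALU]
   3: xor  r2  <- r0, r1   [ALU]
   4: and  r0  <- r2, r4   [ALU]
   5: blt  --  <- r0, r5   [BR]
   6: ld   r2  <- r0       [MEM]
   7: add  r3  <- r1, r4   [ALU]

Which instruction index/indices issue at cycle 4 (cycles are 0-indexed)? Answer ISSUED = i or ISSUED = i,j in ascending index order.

ISSUED = 5

#0 head=0: ld i0 RAW r1
#1 head=1: add;sll i1+i2 pair
#2 head=3: xor i3 RAW r2
#3 head=4: and i4 RAW r0
#4 head=5: blt i5 no-port BR/MEM
#5 head=6: ld;add i6+i7 pair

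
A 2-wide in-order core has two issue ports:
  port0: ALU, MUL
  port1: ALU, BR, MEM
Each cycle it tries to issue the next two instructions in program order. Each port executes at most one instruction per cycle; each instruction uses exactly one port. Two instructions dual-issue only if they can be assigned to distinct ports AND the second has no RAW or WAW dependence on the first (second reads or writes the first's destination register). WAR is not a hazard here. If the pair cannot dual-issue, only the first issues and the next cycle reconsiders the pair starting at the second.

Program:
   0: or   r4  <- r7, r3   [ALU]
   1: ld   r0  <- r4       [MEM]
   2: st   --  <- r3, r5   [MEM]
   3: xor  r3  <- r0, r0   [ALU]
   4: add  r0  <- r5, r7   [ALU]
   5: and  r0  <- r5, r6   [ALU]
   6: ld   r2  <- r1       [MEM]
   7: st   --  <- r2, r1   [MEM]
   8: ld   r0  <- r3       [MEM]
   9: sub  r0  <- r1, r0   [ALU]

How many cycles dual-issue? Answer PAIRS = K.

PAIRS = 2

  cy0 -> i0 (or) RAW r4
  cy1 -> i1 (ld) no-port MEM/MEM
  cy2 -> i2+i3 (st xor) dual
  cy3 -> i4 (add) WAW r0
  cy4 -> i5+i6 (and ld) dual
  cy5 -> i7 (st) no-port MEM/MEM
  cy6 -> i8 (ld) RAW+WAW r0
  cy7 -> i9 (sub) tail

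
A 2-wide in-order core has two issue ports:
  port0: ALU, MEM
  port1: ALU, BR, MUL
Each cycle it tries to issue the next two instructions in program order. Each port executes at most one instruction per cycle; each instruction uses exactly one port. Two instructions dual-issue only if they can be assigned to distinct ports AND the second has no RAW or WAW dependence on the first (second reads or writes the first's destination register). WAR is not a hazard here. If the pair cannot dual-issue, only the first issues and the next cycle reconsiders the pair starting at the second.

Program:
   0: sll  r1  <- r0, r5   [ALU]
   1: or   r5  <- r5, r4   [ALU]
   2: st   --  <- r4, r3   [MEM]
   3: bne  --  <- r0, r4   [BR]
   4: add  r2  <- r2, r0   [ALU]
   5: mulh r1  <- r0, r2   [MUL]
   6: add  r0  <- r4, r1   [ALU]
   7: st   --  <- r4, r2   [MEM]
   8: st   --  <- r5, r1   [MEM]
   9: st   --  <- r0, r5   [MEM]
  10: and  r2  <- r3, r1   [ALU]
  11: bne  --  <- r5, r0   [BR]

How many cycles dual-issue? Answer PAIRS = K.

c0: i0/i1 sll.ALU+or.ALU  pair
c1: i2/i3 st.MEM+bne.BR  pair
c2: i4 add.ALU  RAW r2
c3: i5 mulh.MUL  RAW r1
c4: i6/i7 add.ALU+st.MEM  pair
c5: i8 st.MEM  no-port MEM/MEM
c6: i9/i10 st.MEM+and.ALU  pair
c7: i11 bne.BR  tail

PAIRS = 4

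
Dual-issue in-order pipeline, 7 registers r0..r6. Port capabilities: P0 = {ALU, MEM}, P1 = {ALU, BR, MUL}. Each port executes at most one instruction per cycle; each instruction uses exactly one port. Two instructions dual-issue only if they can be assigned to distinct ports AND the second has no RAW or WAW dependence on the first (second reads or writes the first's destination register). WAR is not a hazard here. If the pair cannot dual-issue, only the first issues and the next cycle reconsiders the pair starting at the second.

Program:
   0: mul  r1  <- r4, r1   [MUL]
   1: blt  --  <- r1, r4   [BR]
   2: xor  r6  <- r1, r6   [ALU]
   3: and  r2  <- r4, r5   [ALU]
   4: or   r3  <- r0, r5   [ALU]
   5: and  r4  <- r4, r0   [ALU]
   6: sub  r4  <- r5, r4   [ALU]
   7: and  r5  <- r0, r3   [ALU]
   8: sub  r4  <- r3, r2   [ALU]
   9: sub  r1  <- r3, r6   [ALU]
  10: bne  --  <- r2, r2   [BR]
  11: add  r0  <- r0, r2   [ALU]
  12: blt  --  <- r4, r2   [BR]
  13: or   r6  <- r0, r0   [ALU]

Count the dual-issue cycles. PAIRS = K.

PAIRS = 6

0. mul.MUL @i0  | no-port MUL/BR
1. blt.BR+xor.ALU @i1/i2  | 2-wide
2. and.ALU+or.ALU @i3/i4  | 2-wide
3. and.ALU @i5  | RAW+WAW r4
4. sub.ALU+and.ALU @i6/i7  | 2-wide
5. sub.ALU+sub.ALU @i8/i9  | 2-wide
6. bne.BR+add.ALU @i10/i11  | 2-wide
7. blt.BR+or.ALU @i12/i13  | 2-wide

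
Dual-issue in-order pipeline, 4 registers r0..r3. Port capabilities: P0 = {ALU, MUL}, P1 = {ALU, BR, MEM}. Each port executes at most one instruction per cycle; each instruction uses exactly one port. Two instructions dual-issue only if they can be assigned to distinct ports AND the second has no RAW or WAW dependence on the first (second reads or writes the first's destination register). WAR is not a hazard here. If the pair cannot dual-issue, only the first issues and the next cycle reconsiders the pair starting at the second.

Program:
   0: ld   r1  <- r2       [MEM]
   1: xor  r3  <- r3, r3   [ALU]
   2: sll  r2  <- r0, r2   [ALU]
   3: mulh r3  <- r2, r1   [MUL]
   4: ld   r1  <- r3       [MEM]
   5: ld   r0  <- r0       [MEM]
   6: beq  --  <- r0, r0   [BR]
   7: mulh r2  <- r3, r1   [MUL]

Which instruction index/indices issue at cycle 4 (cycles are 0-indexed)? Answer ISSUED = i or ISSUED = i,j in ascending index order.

  cy0 -> i0&i1 (ld.MEM+xor.ALU) 2-wide
  cy1 -> i2 (sll.ALU) RAW r2
  cy2 -> i3 (mulh.MUL) RAW r3
  cy3 -> i4 (ld.MEM) no-port MEM/MEM
  cy4 -> i5 (ld.MEM) no-port MEM/BR
  cy5 -> i6&i7 (beq.BR+mulh.MUL) 2-wide

ISSUED = 5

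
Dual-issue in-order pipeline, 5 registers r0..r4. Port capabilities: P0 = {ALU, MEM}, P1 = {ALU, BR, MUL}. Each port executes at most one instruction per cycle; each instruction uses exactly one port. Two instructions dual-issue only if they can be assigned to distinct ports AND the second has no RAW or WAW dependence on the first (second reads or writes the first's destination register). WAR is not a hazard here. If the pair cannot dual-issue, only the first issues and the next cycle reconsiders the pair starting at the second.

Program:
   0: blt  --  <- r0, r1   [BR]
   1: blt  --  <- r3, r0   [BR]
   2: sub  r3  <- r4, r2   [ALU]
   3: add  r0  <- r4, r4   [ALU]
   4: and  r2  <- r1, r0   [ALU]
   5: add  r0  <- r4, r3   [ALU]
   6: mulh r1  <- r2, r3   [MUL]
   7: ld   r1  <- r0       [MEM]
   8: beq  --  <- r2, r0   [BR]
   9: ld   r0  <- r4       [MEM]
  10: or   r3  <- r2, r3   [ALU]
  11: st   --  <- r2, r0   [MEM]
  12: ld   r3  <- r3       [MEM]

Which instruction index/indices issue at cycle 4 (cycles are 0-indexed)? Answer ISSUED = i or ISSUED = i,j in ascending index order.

ISSUED = 6

0. blt.BR @i0  | no-port BR/BR
1. blt.BR/sub.ALU @i1,i2  | dual
2. add.ALU @i3  | RAW r0
3. and.ALU/add.ALU @i4,i5  | dual
4. mulh.MUL @i6  | WAW r1
5. ld.MEM/beq.BR @i7,i8  | dual
6. ld.MEM/or.ALU @i9,i10  | dual
7. st.MEM @i11  | no-port MEM/MEM
8. ld.MEM @i12  | tail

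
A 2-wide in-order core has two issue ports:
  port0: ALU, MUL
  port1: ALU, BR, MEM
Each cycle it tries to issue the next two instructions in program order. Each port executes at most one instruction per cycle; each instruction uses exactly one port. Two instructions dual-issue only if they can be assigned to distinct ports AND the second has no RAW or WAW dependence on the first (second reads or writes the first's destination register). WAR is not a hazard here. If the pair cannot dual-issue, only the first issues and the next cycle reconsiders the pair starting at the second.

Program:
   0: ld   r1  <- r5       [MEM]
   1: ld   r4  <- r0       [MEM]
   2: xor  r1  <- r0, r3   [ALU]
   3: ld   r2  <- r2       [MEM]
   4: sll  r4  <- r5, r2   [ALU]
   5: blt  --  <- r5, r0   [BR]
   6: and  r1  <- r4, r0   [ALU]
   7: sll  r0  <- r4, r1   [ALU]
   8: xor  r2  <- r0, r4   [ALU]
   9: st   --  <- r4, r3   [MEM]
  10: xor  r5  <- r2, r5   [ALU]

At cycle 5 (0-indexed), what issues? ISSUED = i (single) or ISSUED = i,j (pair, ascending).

0. ld @i0  | no-port MEM/MEM
1. ld;xor @i1+i2  | pair
2. ld @i3  | RAW r2
3. sll;blt @i4+i5  | pair
4. and @i6  | RAW r1
5. sll @i7  | RAW r0
6. xor;st @i8+i9  | pair
7. xor @i10  | tail

ISSUED = 7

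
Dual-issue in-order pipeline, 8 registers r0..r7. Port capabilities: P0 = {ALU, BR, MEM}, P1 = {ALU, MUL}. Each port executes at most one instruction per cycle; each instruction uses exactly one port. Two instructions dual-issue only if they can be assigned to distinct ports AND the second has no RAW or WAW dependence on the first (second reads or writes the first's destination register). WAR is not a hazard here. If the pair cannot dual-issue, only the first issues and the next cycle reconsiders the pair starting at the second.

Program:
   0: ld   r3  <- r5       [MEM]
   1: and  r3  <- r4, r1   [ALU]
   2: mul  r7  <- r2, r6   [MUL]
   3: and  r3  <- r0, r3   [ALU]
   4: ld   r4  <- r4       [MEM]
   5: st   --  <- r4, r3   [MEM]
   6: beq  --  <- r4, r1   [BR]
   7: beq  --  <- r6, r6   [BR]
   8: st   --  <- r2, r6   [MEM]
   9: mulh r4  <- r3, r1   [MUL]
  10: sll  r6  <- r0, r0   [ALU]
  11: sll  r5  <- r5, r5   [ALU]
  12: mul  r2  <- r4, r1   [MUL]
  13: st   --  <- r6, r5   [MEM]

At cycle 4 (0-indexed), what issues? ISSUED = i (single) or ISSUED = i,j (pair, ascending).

ISSUED = 6

  cy0 -> i0 (ld.MEM) WAW r3
  cy1 -> i1/i2 (and.ALU mul.MUL) 2-wide
  cy2 -> i3/i4 (and.ALU ld.MEM) 2-wide
  cy3 -> i5 (st.MEM) no-port MEM/BR
  cy4 -> i6 (beq.BR) no-port BR/BR
  cy5 -> i7 (beq.BR) no-port BR/MEM
  cy6 -> i8/i9 (st.MEM mulh.MUL) 2-wide
  cy7 -> i10/i11 (sll.ALU sll.ALU) 2-wide
  cy8 -> i12/i13 (mul.MUL st.MEM) 2-wide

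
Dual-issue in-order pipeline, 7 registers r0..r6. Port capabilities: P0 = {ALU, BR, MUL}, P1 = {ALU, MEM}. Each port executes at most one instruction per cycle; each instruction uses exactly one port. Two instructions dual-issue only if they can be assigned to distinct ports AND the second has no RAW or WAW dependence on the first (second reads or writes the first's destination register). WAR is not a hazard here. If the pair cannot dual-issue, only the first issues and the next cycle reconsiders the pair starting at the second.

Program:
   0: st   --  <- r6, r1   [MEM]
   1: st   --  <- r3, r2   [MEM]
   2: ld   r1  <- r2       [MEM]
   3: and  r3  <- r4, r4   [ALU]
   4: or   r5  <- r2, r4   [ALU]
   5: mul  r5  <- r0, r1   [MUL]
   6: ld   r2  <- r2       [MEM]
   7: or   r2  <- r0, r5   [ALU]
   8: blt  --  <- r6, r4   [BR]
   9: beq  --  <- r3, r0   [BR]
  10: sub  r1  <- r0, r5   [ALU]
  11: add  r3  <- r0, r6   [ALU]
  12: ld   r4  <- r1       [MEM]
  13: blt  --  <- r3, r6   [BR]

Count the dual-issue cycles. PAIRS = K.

PAIRS = 5

0. st.MEM @i0  | no-port MEM/MEM
1. st.MEM @i1  | no-port MEM/MEM
2. ld.MEM and.ALU @i2/i3  | dual
3. or.ALU @i4  | WAW r5
4. mul.MUL ld.MEM @i5/i6  | dual
5. or.ALU blt.BR @i7/i8  | dual
6. beq.BR sub.ALU @i9/i10  | dual
7. add.ALU ld.MEM @i11/i12  | dual
8. blt.BR @i13  | tail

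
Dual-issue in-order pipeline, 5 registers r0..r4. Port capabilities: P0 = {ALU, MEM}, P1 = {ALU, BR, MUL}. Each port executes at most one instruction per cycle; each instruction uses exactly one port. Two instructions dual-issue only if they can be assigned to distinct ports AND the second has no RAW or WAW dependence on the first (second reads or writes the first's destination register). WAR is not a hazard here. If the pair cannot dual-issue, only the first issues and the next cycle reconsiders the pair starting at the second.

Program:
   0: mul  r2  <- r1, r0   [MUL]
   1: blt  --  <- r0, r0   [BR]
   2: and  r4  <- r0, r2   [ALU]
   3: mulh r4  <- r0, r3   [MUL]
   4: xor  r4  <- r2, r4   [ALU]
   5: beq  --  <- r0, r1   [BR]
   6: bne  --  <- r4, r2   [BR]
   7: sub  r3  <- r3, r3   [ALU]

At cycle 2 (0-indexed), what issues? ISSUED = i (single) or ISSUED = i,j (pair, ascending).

ISSUED = 3

0. mul @i0  | no-port MUL/BR
1. blt+and @i1+i2  | pair
2. mulh @i3  | RAW+WAW r4
3. xor+beq @i4+i5  | pair
4. bne+sub @i6+i7  | pair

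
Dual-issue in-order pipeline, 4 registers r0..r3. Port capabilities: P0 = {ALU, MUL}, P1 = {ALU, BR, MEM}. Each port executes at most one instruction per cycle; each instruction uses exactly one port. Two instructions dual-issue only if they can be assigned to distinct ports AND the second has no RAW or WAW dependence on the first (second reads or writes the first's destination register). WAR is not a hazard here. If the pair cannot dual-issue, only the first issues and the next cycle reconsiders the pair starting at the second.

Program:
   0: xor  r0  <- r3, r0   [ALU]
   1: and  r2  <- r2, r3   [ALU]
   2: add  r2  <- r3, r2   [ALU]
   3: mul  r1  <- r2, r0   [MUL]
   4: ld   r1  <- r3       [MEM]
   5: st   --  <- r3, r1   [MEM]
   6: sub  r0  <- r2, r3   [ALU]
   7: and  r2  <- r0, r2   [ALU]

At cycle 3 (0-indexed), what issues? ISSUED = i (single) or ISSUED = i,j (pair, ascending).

ISSUED = 4

c0: i0&i1 xor.ALU;and.ALU  dual
c1: i2 add.ALU  RAW r2
c2: i3 mul.MUL  WAW r1
c3: i4 ld.MEM  no-port MEM/MEM
c4: i5&i6 st.MEM;sub.ALU  dual
c5: i7 and.ALU  tail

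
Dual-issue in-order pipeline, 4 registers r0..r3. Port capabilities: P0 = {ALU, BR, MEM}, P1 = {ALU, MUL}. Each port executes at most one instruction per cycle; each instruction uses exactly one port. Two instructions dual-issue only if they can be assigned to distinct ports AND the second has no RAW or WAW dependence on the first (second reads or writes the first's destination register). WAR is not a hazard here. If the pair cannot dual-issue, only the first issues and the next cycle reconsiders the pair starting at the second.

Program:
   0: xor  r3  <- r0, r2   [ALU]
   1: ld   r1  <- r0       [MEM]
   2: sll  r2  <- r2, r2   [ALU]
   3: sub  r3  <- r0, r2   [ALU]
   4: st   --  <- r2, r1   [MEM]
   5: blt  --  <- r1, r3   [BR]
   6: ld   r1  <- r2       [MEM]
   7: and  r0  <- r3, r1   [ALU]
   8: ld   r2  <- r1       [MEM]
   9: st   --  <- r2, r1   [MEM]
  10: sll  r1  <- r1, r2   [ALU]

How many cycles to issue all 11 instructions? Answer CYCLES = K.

CYCLES = 7

  cy0 -> i0,i1 (xor.ALU+ld.MEM) 2-wide
  cy1 -> i2 (sll.ALU) RAW r2
  cy2 -> i3,i4 (sub.ALU+st.MEM) 2-wide
  cy3 -> i5 (blt.BR) no-port BR/MEM
  cy4 -> i6 (ld.MEM) RAW r1
  cy5 -> i7,i8 (and.ALU+ld.MEM) 2-wide
  cy6 -> i9,i10 (st.MEM+sll.ALU) 2-wide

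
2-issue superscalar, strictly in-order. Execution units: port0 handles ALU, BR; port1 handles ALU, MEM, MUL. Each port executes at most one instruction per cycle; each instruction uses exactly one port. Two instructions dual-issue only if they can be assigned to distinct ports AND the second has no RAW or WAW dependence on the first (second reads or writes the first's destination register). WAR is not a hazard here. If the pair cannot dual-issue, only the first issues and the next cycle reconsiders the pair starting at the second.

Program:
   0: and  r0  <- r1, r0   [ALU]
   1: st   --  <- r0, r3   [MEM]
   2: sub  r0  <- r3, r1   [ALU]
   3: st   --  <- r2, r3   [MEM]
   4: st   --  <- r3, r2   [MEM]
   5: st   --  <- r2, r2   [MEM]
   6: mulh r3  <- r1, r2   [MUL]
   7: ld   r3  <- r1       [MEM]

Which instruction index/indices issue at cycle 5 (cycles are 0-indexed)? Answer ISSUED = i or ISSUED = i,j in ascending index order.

  cy0 -> i0 (and.ALU) RAW r0
  cy1 -> i1&i2 (st.MEM;sub.ALU) 2-wide
  cy2 -> i3 (st.MEM) no-port MEM/MEM
  cy3 -> i4 (st.MEM) no-port MEM/MEM
  cy4 -> i5 (st.MEM) no-port MEM/MUL
  cy5 -> i6 (mulh.MUL) no-port MUL/MEM
  cy6 -> i7 (ld.MEM) tail

ISSUED = 6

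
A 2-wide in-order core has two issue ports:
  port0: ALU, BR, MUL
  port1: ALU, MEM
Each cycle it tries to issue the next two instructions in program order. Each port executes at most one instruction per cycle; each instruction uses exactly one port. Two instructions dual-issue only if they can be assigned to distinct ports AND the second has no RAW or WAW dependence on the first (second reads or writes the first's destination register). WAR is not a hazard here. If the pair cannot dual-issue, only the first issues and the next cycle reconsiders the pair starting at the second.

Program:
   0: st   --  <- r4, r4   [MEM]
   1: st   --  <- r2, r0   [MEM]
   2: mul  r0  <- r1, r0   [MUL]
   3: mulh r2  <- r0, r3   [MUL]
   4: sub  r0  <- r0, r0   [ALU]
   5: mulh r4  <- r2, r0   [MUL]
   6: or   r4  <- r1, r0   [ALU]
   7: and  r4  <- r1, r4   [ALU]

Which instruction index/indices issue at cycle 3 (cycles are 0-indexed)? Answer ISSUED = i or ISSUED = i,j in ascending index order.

ISSUED = 5

[0] i0  st.MEM  -- no-port MEM/MEM
[1] i1&i2  st.MEM/mul.MUL  -- 2-wide
[2] i3&i4  mulh.MUL/sub.ALU  -- 2-wide
[3] i5  mulh.MUL  -- WAW r4
[4] i6  or.ALU  -- RAW+WAW r4
[5] i7  and.ALU  -- tail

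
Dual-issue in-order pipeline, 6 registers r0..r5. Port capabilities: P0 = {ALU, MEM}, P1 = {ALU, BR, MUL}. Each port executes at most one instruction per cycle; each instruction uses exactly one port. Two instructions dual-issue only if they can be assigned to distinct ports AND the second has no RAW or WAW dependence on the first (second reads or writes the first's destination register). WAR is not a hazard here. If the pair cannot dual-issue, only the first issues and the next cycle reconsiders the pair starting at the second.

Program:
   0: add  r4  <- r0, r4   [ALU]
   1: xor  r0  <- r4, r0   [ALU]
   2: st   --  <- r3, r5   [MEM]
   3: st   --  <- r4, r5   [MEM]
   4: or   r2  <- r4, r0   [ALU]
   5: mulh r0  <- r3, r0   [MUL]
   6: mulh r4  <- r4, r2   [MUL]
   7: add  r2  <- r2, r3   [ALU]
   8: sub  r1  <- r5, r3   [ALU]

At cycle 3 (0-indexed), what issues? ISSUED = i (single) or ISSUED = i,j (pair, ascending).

ISSUED = 5

[0] i0  add  -- RAW r4
[1] i1,i2  xor/st  -- pair
[2] i3,i4  st/or  -- pair
[3] i5  mulh  -- no-port MUL/MUL
[4] i6,i7  mulh/add  -- pair
[5] i8  sub  -- tail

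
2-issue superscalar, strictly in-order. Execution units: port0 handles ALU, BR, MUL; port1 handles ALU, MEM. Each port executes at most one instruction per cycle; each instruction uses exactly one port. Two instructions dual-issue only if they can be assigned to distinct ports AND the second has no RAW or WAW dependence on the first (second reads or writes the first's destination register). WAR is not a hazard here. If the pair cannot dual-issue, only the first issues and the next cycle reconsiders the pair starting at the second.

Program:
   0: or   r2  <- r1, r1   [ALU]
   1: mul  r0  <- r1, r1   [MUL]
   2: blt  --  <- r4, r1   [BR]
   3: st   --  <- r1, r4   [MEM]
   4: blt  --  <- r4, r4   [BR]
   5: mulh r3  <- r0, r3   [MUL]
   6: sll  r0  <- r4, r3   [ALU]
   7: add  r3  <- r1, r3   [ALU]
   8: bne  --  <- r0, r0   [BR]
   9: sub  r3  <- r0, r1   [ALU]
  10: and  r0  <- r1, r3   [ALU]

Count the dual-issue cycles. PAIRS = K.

c0: i0/i1 or.ALU/mul.MUL  2-wide
c1: i2/i3 blt.BR/st.MEM  2-wide
c2: i4 blt.BR  no-port BR/MUL
c3: i5 mulh.MUL  RAW r3
c4: i6/i7 sll.ALU/add.ALU  2-wide
c5: i8/i9 bne.BR/sub.ALU  2-wide
c6: i10 and.ALU  tail

PAIRS = 4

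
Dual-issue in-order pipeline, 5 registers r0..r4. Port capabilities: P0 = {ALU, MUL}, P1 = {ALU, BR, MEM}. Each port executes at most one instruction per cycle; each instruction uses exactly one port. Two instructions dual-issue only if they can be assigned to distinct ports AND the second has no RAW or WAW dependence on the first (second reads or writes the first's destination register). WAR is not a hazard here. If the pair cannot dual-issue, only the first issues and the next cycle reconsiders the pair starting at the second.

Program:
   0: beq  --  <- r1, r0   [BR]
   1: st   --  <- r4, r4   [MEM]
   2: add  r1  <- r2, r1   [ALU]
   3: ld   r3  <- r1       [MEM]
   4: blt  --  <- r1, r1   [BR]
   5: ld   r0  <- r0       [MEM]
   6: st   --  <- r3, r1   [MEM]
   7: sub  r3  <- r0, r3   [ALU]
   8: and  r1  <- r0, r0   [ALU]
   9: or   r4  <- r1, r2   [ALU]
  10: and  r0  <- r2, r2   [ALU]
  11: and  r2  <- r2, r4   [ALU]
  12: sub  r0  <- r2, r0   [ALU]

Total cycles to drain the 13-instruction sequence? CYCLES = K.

CYCLES = 10

[0] i0  beq.BR  -- no-port BR/MEM
[1] i1+i2  st.MEM/add.ALU  -- dual
[2] i3  ld.MEM  -- no-port MEM/BR
[3] i4  blt.BR  -- no-port BR/MEM
[4] i5  ld.MEM  -- no-port MEM/MEM
[5] i6+i7  st.MEM/sub.ALU  -- dual
[6] i8  and.ALU  -- RAW r1
[7] i9+i10  or.ALU/and.ALU  -- dual
[8] i11  and.ALU  -- RAW r2
[9] i12  sub.ALU  -- tail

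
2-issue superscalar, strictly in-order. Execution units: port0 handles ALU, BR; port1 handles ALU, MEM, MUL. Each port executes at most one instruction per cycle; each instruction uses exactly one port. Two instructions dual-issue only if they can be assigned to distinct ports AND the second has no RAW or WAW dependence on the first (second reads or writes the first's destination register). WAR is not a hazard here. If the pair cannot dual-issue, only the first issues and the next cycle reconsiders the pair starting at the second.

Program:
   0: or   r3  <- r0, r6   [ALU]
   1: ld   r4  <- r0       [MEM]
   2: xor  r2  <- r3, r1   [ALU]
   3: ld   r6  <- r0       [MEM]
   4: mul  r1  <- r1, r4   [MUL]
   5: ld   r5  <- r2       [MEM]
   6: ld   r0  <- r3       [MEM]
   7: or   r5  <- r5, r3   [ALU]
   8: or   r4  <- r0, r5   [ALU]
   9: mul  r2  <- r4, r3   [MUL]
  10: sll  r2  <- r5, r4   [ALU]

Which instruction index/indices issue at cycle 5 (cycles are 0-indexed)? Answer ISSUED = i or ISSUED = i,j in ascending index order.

0. or.ALU ld.MEM @i0,i1  | 2-wide
1. xor.ALU ld.MEM @i2,i3  | 2-wide
2. mul.MUL @i4  | no-port MUL/MEM
3. ld.MEM @i5  | no-port MEM/MEM
4. ld.MEM or.ALU @i6,i7  | 2-wide
5. or.ALU @i8  | RAW r4
6. mul.MUL @i9  | WAW r2
7. sll.ALU @i10  | tail

ISSUED = 8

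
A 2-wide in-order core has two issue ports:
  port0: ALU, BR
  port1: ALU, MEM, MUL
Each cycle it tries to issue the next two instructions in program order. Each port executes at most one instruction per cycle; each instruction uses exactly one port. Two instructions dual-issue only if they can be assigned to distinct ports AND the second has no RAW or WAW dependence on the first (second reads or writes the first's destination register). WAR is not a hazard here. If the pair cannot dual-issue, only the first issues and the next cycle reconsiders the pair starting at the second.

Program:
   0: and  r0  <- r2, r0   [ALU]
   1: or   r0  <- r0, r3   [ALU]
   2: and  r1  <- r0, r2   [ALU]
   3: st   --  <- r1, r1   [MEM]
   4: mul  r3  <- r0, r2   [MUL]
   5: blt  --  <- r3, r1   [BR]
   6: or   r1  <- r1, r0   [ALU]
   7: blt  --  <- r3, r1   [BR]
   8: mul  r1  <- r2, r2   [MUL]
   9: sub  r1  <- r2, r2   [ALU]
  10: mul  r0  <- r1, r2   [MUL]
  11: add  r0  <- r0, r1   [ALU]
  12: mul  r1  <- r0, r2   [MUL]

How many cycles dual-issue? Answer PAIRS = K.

PAIRS = 2

#0 head=0: and.ALU i0 RAW+WAW r0
#1 head=1: or.ALU i1 RAW r0
#2 head=2: and.ALU i2 RAW r1
#3 head=3: st.MEM i3 no-port MEM/MUL
#4 head=4: mul.MUL i4 RAW r3
#5 head=5: blt.BR or.ALU i5/i6 dual
#6 head=7: blt.BR mul.MUL i7/i8 dual
#7 head=9: sub.ALU i9 RAW r1
#8 head=10: mul.MUL i10 RAW+WAW r0
#9 head=11: add.ALU i11 RAW r0
#10 head=12: mul.MUL i12 tail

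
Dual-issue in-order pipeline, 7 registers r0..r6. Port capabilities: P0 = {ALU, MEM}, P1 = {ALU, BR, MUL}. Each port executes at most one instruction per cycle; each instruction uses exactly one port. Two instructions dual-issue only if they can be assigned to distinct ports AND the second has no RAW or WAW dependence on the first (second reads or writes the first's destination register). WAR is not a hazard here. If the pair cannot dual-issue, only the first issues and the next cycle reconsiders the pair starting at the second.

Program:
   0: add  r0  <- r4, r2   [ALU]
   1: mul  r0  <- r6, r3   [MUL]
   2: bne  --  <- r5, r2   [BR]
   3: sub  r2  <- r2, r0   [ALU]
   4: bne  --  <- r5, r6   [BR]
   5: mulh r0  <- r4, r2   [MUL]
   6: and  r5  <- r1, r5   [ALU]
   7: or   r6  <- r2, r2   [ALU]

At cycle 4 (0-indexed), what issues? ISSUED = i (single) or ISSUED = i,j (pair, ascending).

#0 head=0: add.ALU i0 WAW r0
#1 head=1: mul.MUL i1 no-port MUL/BR
#2 head=2: bne.BR/sub.ALU i2&i3 dual
#3 head=4: bne.BR i4 no-port BR/MUL
#4 head=5: mulh.MUL/and.ALU i5&i6 dual
#5 head=7: or.ALU i7 tail

ISSUED = 5,6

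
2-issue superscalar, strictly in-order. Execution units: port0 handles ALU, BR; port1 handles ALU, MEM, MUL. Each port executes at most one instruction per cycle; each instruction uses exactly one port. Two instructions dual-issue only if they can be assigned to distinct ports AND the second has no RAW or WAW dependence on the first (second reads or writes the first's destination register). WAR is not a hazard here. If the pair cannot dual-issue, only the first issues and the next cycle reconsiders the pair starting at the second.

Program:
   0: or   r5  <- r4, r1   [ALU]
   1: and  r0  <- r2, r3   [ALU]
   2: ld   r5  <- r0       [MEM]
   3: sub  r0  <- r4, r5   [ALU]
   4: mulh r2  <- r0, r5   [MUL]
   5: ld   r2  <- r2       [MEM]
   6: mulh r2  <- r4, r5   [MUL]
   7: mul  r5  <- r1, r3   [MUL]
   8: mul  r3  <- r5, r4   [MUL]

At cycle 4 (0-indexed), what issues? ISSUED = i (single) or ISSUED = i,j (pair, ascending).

  cy0 -> i0&i1 (or.ALU and.ALU) 2-wide
  cy1 -> i2 (ld.MEM) RAW r5
  cy2 -> i3 (sub.ALU) RAW r0
  cy3 -> i4 (mulh.MUL) no-port MUL/MEM
  cy4 -> i5 (ld.MEM) no-port MEM/MUL
  cy5 -> i6 (mulh.MUL) no-port MUL/MUL
  cy6 -> i7 (mul.MUL) no-port MUL/MUL
  cy7 -> i8 (mul.MUL) tail

ISSUED = 5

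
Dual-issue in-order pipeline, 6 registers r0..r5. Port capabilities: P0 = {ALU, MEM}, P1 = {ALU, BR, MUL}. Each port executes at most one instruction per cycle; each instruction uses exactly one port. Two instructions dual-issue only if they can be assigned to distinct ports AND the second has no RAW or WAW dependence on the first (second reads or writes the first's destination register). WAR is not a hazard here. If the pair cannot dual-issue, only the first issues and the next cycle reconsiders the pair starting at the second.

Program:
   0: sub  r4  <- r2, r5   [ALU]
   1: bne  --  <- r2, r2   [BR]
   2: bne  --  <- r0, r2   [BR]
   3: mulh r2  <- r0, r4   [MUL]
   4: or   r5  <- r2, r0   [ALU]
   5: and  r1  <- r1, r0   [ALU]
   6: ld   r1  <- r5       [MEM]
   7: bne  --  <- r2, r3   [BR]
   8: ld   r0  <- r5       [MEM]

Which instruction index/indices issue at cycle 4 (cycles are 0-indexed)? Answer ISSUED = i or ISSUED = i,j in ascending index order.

#0 head=0: sub bne i0/i1 pair
#1 head=2: bne i2 no-port BR/MUL
#2 head=3: mulh i3 RAW r2
#3 head=4: or and i4/i5 pair
#4 head=6: ld bne i6/i7 pair
#5 head=8: ld i8 tail

ISSUED = 6,7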